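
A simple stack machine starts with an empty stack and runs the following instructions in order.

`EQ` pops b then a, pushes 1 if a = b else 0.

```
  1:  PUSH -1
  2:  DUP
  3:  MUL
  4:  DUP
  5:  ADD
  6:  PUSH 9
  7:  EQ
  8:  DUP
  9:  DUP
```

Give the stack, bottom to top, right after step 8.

[0, 0]

PUSH -1 : [-1]
DUP     : [-1, -1]
MUL     : [1]
DUP     : [1, 1]
ADD     : [2]
PUSH 9  : [2, 9]
EQ      : [0]
DUP     : [0, 0]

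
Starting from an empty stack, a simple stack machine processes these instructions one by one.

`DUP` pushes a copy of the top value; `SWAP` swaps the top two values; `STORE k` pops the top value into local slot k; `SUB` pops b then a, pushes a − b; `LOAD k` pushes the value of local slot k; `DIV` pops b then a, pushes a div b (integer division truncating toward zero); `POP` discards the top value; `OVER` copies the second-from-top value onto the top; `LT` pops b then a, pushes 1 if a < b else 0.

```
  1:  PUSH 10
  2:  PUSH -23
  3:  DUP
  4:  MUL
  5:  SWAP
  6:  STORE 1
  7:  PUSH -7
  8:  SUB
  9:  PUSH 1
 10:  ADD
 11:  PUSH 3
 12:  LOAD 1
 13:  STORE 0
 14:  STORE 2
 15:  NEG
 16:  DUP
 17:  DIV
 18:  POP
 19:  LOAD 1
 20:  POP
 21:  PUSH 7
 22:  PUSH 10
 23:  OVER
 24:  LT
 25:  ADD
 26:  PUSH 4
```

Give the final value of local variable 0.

PUSH 10  -> 10
PUSH -23 -> 10 -23
DUP      -> 10 -23 -23
MUL      -> 10 529
SWAP     -> 529 10
STORE 1  -> 529
PUSH -7  -> 529 -7
SUB      -> 536
PUSH 1   -> 536 1
ADD      -> 537
PUSH 3   -> 537 3
LOAD 1   -> 537 3 10
STORE 0  -> 537 3
STORE 2  -> 537
NEG      -> -537
DUP      -> -537 -537
DIV      -> 1
POP      -> (empty)
LOAD 1   -> 10
POP      -> (empty)
PUSH 7   -> 7
PUSH 10  -> 7 10
OVER     -> 7 10 7
LT       -> 7 0
ADD      -> 7
PUSH 4   -> 7 4

10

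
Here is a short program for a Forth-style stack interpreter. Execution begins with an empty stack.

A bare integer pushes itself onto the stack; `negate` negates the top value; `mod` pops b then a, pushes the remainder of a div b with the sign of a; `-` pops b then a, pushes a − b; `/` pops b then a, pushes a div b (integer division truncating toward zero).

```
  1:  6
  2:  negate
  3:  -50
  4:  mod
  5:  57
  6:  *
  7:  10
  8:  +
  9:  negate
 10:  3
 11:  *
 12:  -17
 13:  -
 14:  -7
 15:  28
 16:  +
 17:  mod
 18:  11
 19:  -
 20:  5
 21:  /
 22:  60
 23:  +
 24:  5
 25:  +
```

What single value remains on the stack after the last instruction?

6       6
negate  -6
-50     -6 -50
mod     -6
57      -6 57
*       -342
10      -342 10
+       -332
negate  332
3       332 3
*       996
-17     996 -17
-       1013
-7      1013 -7
28      1013 -7 28
+       1013 21
mod     5
11      5 11
-       -6
5       -6 5
/       -1
60      -1 60
+       59
5       59 5
+       64

64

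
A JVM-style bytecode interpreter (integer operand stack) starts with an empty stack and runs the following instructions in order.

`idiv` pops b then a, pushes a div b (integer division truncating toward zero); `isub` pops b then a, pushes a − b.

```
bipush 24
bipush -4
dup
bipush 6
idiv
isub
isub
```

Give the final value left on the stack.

28

bipush 24 -> 24
bipush -4 -> 24 -4
dup       -> 24 -4 -4
bipush 6  -> 24 -4 -4 6
idiv      -> 24 -4 0
isub      -> 24 -4
isub      -> 28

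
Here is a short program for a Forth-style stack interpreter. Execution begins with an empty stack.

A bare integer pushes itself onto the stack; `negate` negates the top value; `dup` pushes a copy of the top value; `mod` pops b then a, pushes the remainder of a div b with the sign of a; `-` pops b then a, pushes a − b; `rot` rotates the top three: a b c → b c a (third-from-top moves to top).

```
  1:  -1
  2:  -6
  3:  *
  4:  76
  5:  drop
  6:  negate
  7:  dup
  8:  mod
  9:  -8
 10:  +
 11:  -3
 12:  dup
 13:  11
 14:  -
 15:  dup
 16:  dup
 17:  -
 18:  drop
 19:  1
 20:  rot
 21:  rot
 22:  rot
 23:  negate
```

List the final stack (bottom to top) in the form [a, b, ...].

[-8, -3, -14, -1]

-1     : [-1]
-6     : [-1, -6]
*      : [6]
76     : [6, 76]
drop   : [6]
negate : [-6]
dup    : [-6, -6]
mod    : [0]
-8     : [0, -8]
+      : [-8]
-3     : [-8, -3]
dup    : [-8, -3, -3]
11     : [-8, -3, -3, 11]
-      : [-8, -3, -14]
dup    : [-8, -3, -14, -14]
dup    : [-8, -3, -14, -14, -14]
-      : [-8, -3, -14, 0]
drop   : [-8, -3, -14]
1      : [-8, -3, -14, 1]
rot    : [-8, -14, 1, -3]
rot    : [-8, 1, -3, -14]
rot    : [-8, -3, -14, 1]
negate : [-8, -3, -14, -1]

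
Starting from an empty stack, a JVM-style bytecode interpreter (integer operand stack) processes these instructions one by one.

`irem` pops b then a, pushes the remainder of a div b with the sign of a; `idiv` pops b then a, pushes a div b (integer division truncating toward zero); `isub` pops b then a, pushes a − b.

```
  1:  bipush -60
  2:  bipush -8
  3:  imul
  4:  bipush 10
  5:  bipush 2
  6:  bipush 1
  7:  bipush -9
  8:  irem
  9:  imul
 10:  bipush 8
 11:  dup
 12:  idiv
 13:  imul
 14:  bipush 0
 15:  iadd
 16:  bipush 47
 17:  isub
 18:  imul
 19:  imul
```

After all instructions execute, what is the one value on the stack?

bipush -60 : -60
bipush -8  : -60 -8
imul       : 480
bipush 10  : 480 10
bipush 2   : 480 10 2
bipush 1   : 480 10 2 1
bipush -9  : 480 10 2 1 -9
irem       : 480 10 2 1
imul       : 480 10 2
bipush 8   : 480 10 2 8
dup        : 480 10 2 8 8
idiv       : 480 10 2 1
imul       : 480 10 2
bipush 0   : 480 10 2 0
iadd       : 480 10 2
bipush 47  : 480 10 2 47
isub       : 480 10 -45
imul       : 480 -450
imul       : -216000

-216000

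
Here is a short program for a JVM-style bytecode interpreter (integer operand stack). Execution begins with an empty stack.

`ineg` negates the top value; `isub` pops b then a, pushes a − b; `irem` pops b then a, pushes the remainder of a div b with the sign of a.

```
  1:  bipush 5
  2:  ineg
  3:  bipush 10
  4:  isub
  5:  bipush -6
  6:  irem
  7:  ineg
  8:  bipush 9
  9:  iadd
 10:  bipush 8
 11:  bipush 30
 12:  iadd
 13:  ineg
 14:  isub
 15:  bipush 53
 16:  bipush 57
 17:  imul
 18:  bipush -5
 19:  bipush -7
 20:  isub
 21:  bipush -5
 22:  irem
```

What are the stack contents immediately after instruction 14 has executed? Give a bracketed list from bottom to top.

bipush 5   [5]
ineg       [-5]
bipush 10  [-5, 10]
isub       [-15]
bipush -6  [-15, -6]
irem       [-3]
ineg       [3]
bipush 9   [3, 9]
iadd       [12]
bipush 8   [12, 8]
bipush 30  [12, 8, 30]
iadd       [12, 38]
ineg       [12, -38]
isub       [50]

[50]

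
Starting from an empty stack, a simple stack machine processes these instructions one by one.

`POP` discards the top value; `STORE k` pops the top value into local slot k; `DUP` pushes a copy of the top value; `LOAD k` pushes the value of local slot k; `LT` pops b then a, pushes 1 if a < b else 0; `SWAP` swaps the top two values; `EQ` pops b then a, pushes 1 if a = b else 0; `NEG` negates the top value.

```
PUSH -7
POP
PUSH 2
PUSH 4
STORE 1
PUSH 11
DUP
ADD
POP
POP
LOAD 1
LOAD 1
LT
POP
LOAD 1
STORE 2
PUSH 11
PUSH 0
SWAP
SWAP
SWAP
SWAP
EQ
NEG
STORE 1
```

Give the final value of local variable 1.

PUSH -7 -> -7
POP     -> (empty)
PUSH 2  -> 2
PUSH 4  -> 2 4
STORE 1 -> 2
PUSH 11 -> 2 11
DUP     -> 2 11 11
ADD     -> 2 22
POP     -> 2
POP     -> (empty)
LOAD 1  -> 4
LOAD 1  -> 4 4
LT      -> 0
POP     -> (empty)
LOAD 1  -> 4
STORE 2 -> (empty)
PUSH 11 -> 11
PUSH 0  -> 11 0
SWAP    -> 0 11
SWAP    -> 11 0
SWAP    -> 0 11
SWAP    -> 11 0
EQ      -> 0
NEG     -> 0
STORE 1 -> (empty)

0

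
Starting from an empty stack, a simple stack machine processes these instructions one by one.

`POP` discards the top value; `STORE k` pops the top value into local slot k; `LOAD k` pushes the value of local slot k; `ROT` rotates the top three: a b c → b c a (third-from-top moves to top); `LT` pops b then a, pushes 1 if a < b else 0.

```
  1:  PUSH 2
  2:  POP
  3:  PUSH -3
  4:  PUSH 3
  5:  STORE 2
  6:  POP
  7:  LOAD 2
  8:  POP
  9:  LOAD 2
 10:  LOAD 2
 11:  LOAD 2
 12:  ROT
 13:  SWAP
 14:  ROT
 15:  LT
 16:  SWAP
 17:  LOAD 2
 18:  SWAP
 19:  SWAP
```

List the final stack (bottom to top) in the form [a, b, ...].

PUSH 2  : 2
POP     : (empty)
PUSH -3 : -3
PUSH 3  : -3 3
STORE 2 : -3
POP     : (empty)
LOAD 2  : 3
POP     : (empty)
LOAD 2  : 3
LOAD 2  : 3 3
LOAD 2  : 3 3 3
ROT     : 3 3 3
SWAP    : 3 3 3
ROT     : 3 3 3
LT      : 3 0
SWAP    : 0 3
LOAD 2  : 0 3 3
SWAP    : 0 3 3
SWAP    : 0 3 3

[0, 3, 3]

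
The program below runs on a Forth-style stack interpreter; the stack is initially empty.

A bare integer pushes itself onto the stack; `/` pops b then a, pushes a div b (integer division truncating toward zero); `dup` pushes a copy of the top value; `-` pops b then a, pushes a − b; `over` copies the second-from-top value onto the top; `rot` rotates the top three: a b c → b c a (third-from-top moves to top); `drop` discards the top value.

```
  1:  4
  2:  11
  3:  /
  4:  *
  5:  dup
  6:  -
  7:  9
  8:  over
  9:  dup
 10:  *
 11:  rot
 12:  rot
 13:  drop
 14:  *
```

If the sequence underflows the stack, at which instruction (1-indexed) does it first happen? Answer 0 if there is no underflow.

4

4  : 4
11 : 4 11
/  : 0
*  — needs 2 operands, stack has 1 → underflow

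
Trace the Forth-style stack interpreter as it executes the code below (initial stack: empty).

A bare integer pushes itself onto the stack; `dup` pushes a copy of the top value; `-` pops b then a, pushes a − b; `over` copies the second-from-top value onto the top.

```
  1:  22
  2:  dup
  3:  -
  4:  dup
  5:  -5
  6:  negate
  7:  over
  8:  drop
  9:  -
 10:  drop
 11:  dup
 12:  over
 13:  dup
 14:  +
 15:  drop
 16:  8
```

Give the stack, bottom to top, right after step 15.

22     : [22]
dup    : [22, 22]
-      : [0]
dup    : [0, 0]
-5     : [0, 0, -5]
negate : [0, 0, 5]
over   : [0, 0, 5, 0]
drop   : [0, 0, 5]
-      : [0, -5]
drop   : [0]
dup    : [0, 0]
over   : [0, 0, 0]
dup    : [0, 0, 0, 0]
+      : [0, 0, 0]
drop   : [0, 0]

[0, 0]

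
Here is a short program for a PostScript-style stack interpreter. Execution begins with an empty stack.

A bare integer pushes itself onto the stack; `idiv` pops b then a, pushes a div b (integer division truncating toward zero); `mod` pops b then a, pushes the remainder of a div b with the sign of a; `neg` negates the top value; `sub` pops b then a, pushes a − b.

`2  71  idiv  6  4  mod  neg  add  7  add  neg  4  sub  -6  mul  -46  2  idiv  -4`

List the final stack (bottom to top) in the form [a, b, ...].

2     2
71    2 71
idiv  0
6     0 6
4     0 6 4
mod   0 2
neg   0 -2
add   -2
7     -2 7
add   5
neg   -5
4     -5 4
sub   -9
-6    -9 -6
mul   54
-46   54 -46
2     54 -46 2
idiv  54 -23
-4    54 -23 -4

[54, -23, -4]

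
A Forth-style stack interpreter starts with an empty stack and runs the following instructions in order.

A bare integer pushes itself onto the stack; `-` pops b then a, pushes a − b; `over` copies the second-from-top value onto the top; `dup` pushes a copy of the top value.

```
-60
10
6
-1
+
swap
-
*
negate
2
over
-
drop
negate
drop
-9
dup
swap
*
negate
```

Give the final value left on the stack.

-81

-60    -> -60
10     -> -60 10
6      -> -60 10 6
-1     -> -60 10 6 -1
+      -> -60 10 5
swap   -> -60 5 10
-      -> -60 -5
*      -> 300
negate -> -300
2      -> -300 2
over   -> -300 2 -300
-      -> -300 302
drop   -> -300
negate -> 300
drop   -> (empty)
-9     -> -9
dup    -> -9 -9
swap   -> -9 -9
*      -> 81
negate -> -81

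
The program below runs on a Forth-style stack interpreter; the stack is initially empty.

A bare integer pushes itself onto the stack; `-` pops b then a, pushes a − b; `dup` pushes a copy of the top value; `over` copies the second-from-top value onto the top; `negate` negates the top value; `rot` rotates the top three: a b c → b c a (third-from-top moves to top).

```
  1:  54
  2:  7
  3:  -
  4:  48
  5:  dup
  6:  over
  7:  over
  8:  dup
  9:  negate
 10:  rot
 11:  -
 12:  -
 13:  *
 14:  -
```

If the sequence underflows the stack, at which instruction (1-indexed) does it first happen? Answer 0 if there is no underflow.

54     : 54
7      : 54 7
-      : 47
48     : 47 48
dup    : 47 48 48
over   : 47 48 48 48
over   : 47 48 48 48 48
dup    : 47 48 48 48 48 48
negate : 47 48 48 48 48 -48
rot    : 47 48 48 48 -48 48
-      : 47 48 48 48 -96
-      : 47 48 48 144
*      : 47 48 6912
-      : 47 -6864

0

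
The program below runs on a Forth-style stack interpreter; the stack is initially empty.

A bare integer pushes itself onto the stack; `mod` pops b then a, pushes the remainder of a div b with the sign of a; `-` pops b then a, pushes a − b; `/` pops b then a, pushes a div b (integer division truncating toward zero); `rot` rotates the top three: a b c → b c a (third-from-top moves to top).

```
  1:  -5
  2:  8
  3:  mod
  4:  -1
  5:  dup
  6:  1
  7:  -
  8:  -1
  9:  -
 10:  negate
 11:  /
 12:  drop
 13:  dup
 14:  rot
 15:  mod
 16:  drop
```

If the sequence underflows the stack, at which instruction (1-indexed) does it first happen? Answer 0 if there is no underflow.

14

-5     → [-5]
8      → [-5, 8]
mod    → [-5]
-1     → [-5, -1]
dup    → [-5, -1, -1]
1      → [-5, -1, -1, 1]
-      → [-5, -1, -2]
-1     → [-5, -1, -2, -1]
-      → [-5, -1, -1]
negate → [-5, -1, 1]
/      → [-5, -1]
drop   → [-5]
dup    → [-5, -5]
rot  — needs 3 operands, stack has 2 → underflow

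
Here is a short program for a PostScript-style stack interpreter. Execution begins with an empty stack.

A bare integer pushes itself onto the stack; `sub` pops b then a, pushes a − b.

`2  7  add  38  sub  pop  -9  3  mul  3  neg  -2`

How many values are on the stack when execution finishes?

2   : 2
7   : 2 7
add : 9
38  : 9 38
sub : -29
pop : (empty)
-9  : -9
3   : -9 3
mul : -27
3   : -27 3
neg : -27 -3
-2  : -27 -3 -2

3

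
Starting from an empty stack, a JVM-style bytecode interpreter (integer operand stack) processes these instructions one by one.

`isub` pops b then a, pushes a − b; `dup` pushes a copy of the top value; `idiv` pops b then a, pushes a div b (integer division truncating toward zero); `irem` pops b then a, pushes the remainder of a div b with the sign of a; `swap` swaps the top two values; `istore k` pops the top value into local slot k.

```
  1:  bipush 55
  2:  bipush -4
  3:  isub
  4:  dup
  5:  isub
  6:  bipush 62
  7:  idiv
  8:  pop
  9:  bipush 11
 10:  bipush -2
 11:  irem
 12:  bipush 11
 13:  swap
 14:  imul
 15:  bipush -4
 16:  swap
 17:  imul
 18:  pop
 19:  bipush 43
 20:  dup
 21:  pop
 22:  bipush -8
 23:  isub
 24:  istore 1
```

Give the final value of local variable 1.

bipush 55  [55]
bipush -4  [55, -4]
isub       [59]
dup        [59, 59]
isub       [0]
bipush 62  [0, 62]
idiv       [0]
pop        []
bipush 11  [11]
bipush -2  [11, -2]
irem       [1]
bipush 11  [1, 11]
swap       [11, 1]
imul       [11]
bipush -4  [11, -4]
swap       [-4, 11]
imul       [-44]
pop        []
bipush 43  [43]
dup        [43, 43]
pop        [43]
bipush -8  [43, -8]
isub       [51]
istore 1   []

51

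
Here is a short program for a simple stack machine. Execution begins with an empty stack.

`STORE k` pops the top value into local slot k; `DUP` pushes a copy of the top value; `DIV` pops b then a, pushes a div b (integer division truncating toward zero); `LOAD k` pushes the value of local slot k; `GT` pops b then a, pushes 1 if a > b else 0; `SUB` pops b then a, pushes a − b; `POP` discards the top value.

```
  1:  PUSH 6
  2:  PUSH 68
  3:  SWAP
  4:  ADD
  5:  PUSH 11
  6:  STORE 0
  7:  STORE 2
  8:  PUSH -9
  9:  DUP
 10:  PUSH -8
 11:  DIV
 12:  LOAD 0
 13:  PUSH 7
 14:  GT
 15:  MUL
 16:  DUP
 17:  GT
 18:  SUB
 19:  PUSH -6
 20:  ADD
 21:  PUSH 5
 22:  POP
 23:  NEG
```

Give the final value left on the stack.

15

PUSH 6  -> [6]
PUSH 68 -> [6, 68]
SWAP    -> [68, 6]
ADD     -> [74]
PUSH 11 -> [74, 11]
STORE 0 -> [74]
STORE 2 -> []
PUSH -9 -> [-9]
DUP     -> [-9, -9]
PUSH -8 -> [-9, -9, -8]
DIV     -> [-9, 1]
LOAD 0  -> [-9, 1, 11]
PUSH 7  -> [-9, 1, 11, 7]
GT      -> [-9, 1, 1]
MUL     -> [-9, 1]
DUP     -> [-9, 1, 1]
GT      -> [-9, 0]
SUB     -> [-9]
PUSH -6 -> [-9, -6]
ADD     -> [-15]
PUSH 5  -> [-15, 5]
POP     -> [-15]
NEG     -> [15]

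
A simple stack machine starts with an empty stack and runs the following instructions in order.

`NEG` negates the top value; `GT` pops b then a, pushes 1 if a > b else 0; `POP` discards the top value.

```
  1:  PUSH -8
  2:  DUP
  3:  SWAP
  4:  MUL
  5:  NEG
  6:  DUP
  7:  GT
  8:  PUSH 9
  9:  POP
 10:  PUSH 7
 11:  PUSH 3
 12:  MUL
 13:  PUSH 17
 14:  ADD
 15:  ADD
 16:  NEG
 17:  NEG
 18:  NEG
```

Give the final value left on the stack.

-38

PUSH -8 -> [-8]
DUP     -> [-8, -8]
SWAP    -> [-8, -8]
MUL     -> [64]
NEG     -> [-64]
DUP     -> [-64, -64]
GT      -> [0]
PUSH 9  -> [0, 9]
POP     -> [0]
PUSH 7  -> [0, 7]
PUSH 3  -> [0, 7, 3]
MUL     -> [0, 21]
PUSH 17 -> [0, 21, 17]
ADD     -> [0, 38]
ADD     -> [38]
NEG     -> [-38]
NEG     -> [38]
NEG     -> [-38]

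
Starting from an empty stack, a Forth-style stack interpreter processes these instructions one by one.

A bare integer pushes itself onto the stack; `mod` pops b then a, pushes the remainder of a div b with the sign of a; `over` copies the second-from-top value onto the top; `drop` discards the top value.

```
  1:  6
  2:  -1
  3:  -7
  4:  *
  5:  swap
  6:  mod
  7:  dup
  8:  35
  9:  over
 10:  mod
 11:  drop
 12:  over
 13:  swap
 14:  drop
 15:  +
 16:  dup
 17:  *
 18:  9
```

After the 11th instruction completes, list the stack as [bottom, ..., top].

6    : [6]
-1   : [6, -1]
-7   : [6, -1, -7]
*    : [6, 7]
swap : [7, 6]
mod  : [1]
dup  : [1, 1]
35   : [1, 1, 35]
over : [1, 1, 35, 1]
mod  : [1, 1, 0]
drop : [1, 1]

[1, 1]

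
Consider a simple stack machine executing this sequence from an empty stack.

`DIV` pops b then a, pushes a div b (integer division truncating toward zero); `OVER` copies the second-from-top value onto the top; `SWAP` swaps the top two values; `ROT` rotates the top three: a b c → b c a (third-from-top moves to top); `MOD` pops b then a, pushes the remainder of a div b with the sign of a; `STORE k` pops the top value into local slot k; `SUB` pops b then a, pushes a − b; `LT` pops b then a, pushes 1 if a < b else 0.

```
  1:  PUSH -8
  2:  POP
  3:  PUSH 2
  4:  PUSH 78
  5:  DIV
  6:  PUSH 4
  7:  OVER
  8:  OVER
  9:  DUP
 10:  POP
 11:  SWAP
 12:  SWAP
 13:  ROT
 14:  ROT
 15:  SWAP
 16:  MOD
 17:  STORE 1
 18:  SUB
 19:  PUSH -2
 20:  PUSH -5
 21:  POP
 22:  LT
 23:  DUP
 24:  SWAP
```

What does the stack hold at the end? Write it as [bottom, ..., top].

[1, 1]

PUSH -8 : -8
POP     : (empty)
PUSH 2  : 2
PUSH 78 : 2 78
DIV     : 0
PUSH 4  : 0 4
OVER    : 0 4 0
OVER    : 0 4 0 4
DUP     : 0 4 0 4 4
POP     : 0 4 0 4
SWAP    : 0 4 4 0
SWAP    : 0 4 0 4
ROT     : 0 0 4 4
ROT     : 0 4 4 0
SWAP    : 0 4 0 4
MOD     : 0 4 0
STORE 1 : 0 4
SUB     : -4
PUSH -2 : -4 -2
PUSH -5 : -4 -2 -5
POP     : -4 -2
LT      : 1
DUP     : 1 1
SWAP    : 1 1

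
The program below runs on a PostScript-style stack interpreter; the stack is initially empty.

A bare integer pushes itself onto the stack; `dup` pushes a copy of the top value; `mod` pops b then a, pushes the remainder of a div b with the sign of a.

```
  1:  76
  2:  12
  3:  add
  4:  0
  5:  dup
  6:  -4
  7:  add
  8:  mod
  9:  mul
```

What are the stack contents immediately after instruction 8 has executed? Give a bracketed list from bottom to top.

76   [76]
12   [76, 12]
add  [88]
0    [88, 0]
dup  [88, 0, 0]
-4   [88, 0, 0, -4]
add  [88, 0, -4]
mod  [88, 0]

[88, 0]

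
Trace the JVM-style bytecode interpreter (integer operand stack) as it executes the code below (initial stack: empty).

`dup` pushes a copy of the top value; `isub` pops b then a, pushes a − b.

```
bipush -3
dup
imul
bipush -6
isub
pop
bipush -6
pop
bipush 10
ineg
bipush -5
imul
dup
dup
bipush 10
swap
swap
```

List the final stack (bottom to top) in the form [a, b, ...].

bipush -3 -> [-3]
dup       -> [-3, -3]
imul      -> [9]
bipush -6 -> [9, -6]
isub      -> [15]
pop       -> []
bipush -6 -> [-6]
pop       -> []
bipush 10 -> [10]
ineg      -> [-10]
bipush -5 -> [-10, -5]
imul      -> [50]
dup       -> [50, 50]
dup       -> [50, 50, 50]
bipush 10 -> [50, 50, 50, 10]
swap      -> [50, 50, 10, 50]
swap      -> [50, 50, 50, 10]

[50, 50, 50, 10]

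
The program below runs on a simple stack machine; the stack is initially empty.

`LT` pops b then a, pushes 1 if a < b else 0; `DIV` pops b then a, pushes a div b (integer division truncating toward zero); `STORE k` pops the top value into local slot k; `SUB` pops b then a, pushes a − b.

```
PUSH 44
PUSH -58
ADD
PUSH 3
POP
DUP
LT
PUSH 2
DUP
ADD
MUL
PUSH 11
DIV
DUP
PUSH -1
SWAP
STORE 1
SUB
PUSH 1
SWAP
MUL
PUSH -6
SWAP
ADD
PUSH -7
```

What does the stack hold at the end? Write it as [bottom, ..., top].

[-5, -7]

PUSH 44  : 44
PUSH -58 : 44 -58
ADD      : -14
PUSH 3   : -14 3
POP      : -14
DUP      : -14 -14
LT       : 0
PUSH 2   : 0 2
DUP      : 0 2 2
ADD      : 0 4
MUL      : 0
PUSH 11  : 0 11
DIV      : 0
DUP      : 0 0
PUSH -1  : 0 0 -1
SWAP     : 0 -1 0
STORE 1  : 0 -1
SUB      : 1
PUSH 1   : 1 1
SWAP     : 1 1
MUL      : 1
PUSH -6  : 1 -6
SWAP     : -6 1
ADD      : -5
PUSH -7  : -5 -7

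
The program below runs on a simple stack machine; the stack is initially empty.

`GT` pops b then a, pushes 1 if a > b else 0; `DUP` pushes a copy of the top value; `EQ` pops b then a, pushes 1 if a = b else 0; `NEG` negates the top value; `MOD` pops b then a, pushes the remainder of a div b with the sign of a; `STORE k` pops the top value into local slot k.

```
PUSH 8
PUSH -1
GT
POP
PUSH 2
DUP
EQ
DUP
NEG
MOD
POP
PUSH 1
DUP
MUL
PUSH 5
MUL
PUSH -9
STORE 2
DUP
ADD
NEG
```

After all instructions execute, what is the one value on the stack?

-10

PUSH 8  : [8]
PUSH -1 : [8, -1]
GT      : [1]
POP     : []
PUSH 2  : [2]
DUP     : [2, 2]
EQ      : [1]
DUP     : [1, 1]
NEG     : [1, -1]
MOD     : [0]
POP     : []
PUSH 1  : [1]
DUP     : [1, 1]
MUL     : [1]
PUSH 5  : [1, 5]
MUL     : [5]
PUSH -9 : [5, -9]
STORE 2 : [5]
DUP     : [5, 5]
ADD     : [10]
NEG     : [-10]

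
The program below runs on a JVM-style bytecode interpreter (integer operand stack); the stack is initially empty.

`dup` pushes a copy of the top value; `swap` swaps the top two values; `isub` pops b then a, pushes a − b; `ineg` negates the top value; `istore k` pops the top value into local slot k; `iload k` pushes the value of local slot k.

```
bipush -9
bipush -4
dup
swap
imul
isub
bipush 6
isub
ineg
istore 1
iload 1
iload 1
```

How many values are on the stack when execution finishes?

2

bipush -9 → [-9]
bipush -4 → [-9, -4]
dup       → [-9, -4, -4]
swap      → [-9, -4, -4]
imul      → [-9, 16]
isub      → [-25]
bipush 6  → [-25, 6]
isub      → [-31]
ineg      → [31]
istore 1  → []
iload 1   → [31]
iload 1   → [31, 31]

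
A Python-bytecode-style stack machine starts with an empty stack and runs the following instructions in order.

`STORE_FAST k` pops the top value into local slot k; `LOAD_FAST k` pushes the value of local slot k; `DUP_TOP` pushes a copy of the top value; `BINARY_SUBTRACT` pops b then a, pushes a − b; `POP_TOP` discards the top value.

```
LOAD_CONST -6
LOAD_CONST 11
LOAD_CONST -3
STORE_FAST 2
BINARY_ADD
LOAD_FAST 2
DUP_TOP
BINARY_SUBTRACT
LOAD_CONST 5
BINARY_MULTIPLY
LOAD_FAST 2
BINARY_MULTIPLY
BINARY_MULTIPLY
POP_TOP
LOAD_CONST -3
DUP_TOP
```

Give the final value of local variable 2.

-3

LOAD_CONST -6   -> [-6]
LOAD_CONST 11   -> [-6, 11]
LOAD_CONST -3   -> [-6, 11, -3]
STORE_FAST 2    -> [-6, 11]
BINARY_ADD      -> [5]
LOAD_FAST 2     -> [5, -3]
DUP_TOP         -> [5, -3, -3]
BINARY_SUBTRACT -> [5, 0]
LOAD_CONST 5    -> [5, 0, 5]
BINARY_MULTIPLY -> [5, 0]
LOAD_FAST 2     -> [5, 0, -3]
BINARY_MULTIPLY -> [5, 0]
BINARY_MULTIPLY -> [0]
POP_TOP         -> []
LOAD_CONST -3   -> [-3]
DUP_TOP         -> [-3, -3]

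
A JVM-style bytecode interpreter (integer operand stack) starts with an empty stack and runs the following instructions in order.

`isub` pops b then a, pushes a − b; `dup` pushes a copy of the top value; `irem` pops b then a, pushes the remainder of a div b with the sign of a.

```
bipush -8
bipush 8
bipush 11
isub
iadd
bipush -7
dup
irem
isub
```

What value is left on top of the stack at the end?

-11

bipush -8 → -8
bipush 8  → -8 8
bipush 11 → -8 8 11
isub      → -8 -3
iadd      → -11
bipush -7 → -11 -7
dup       → -11 -7 -7
irem      → -11 0
isub      → -11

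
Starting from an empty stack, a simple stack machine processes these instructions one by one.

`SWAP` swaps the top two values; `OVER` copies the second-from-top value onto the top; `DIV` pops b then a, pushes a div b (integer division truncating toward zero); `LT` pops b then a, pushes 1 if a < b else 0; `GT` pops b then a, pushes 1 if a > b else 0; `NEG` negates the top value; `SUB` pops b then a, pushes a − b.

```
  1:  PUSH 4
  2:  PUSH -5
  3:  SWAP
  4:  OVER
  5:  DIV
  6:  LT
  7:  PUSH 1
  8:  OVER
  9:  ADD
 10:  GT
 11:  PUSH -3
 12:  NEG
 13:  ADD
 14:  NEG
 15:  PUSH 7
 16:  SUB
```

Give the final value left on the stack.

PUSH 4  : 4
PUSH -5 : 4 -5
SWAP    : -5 4
OVER    : -5 4 -5
DIV     : -5 0
LT      : 1
PUSH 1  : 1 1
OVER    : 1 1 1
ADD     : 1 2
GT      : 0
PUSH -3 : 0 -3
NEG     : 0 3
ADD     : 3
NEG     : -3
PUSH 7  : -3 7
SUB     : -10

-10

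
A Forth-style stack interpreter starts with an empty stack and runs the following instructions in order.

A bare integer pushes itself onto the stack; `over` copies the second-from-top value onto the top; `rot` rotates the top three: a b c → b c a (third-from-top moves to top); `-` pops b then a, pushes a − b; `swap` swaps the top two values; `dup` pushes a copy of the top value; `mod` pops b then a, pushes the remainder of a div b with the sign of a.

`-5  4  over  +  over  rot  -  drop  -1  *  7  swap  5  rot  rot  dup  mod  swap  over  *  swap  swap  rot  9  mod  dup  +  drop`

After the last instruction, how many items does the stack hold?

2

-5   : [-5]
4    : [-5, 4]
over : [-5, 4, -5]
+    : [-5, -1]
over : [-5, -1, -5]
rot  : [-1, -5, -5]
-    : [-1, 0]
drop : [-1]
-1   : [-1, -1]
*    : [1]
7    : [1, 7]
swap : [7, 1]
5    : [7, 1, 5]
rot  : [1, 5, 7]
rot  : [5, 7, 1]
dup  : [5, 7, 1, 1]
mod  : [5, 7, 0]
swap : [5, 0, 7]
over : [5, 0, 7, 0]
*    : [5, 0, 0]
swap : [5, 0, 0]
swap : [5, 0, 0]
rot  : [0, 0, 5]
9    : [0, 0, 5, 9]
mod  : [0, 0, 5]
dup  : [0, 0, 5, 5]
+    : [0, 0, 10]
drop : [0, 0]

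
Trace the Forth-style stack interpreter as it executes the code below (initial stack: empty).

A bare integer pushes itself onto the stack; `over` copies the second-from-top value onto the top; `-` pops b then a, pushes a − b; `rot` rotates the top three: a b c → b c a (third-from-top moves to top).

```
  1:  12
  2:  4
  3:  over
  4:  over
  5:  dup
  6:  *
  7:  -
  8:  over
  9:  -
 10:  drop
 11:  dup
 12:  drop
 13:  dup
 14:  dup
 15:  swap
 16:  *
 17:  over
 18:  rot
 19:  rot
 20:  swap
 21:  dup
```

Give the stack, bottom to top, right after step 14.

12   -> 12
4    -> 12 4
over -> 12 4 12
over -> 12 4 12 4
dup  -> 12 4 12 4 4
*    -> 12 4 12 16
-    -> 12 4 -4
over -> 12 4 -4 4
-    -> 12 4 -8
drop -> 12 4
dup  -> 12 4 4
drop -> 12 4
dup  -> 12 4 4
dup  -> 12 4 4 4

[12, 4, 4, 4]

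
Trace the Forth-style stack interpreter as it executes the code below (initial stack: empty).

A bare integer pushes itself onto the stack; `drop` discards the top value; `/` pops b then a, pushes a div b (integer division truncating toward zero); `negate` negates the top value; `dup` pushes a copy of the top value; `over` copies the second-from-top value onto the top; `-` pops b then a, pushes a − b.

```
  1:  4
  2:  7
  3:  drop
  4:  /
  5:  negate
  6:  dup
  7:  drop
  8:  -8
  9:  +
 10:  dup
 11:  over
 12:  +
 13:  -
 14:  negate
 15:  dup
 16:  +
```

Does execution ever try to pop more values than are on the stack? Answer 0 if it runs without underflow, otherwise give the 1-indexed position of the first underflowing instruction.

4

4    : 4
7    : 4 7
drop : 4
/  — needs 2 operands, stack has 1 → underflow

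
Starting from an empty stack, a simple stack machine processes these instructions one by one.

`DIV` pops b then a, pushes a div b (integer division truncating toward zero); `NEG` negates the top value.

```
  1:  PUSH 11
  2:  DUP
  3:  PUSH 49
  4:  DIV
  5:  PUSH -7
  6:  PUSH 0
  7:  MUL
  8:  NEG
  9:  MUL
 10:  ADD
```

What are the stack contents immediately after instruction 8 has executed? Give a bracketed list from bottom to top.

PUSH 11 : 11
DUP     : 11 11
PUSH 49 : 11 11 49
DIV     : 11 0
PUSH -7 : 11 0 -7
PUSH 0  : 11 0 -7 0
MUL     : 11 0 0
NEG     : 11 0 0

[11, 0, 0]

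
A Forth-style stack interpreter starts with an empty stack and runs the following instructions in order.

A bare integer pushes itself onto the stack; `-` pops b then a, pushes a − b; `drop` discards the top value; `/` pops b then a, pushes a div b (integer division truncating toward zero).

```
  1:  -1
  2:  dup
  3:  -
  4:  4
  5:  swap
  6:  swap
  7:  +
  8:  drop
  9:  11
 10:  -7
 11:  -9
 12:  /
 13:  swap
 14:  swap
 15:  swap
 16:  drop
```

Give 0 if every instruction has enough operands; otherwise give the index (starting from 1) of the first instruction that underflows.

0

-1   : [-1]
dup  : [-1, -1]
-    : [0]
4    : [0, 4]
swap : [4, 0]
swap : [0, 4]
+    : [4]
drop : []
11   : [11]
-7   : [11, -7]
-9   : [11, -7, -9]
/    : [11, 0]
swap : [0, 11]
swap : [11, 0]
swap : [0, 11]
drop : [0]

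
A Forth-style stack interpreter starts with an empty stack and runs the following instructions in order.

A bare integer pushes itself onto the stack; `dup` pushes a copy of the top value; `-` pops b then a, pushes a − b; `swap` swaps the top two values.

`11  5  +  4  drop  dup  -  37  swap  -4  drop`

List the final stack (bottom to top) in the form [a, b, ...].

11    11
5     11 5
+     16
4     16 4
drop  16
dup   16 16
-     0
37    0 37
swap  37 0
-4    37 0 -4
drop  37 0

[37, 0]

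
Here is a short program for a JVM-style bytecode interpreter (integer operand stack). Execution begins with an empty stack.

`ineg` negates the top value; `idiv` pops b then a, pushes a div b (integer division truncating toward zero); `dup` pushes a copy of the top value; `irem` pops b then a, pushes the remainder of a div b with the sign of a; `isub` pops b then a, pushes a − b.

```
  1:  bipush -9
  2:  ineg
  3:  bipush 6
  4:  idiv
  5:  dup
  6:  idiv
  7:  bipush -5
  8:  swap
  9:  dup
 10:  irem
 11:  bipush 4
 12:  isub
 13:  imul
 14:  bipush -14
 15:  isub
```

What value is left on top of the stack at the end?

bipush -9  : -9
ineg       : 9
bipush 6   : 9 6
idiv       : 1
dup        : 1 1
idiv       : 1
bipush -5  : 1 -5
swap       : -5 1
dup        : -5 1 1
irem       : -5 0
bipush 4   : -5 0 4
isub       : -5 -4
imul       : 20
bipush -14 : 20 -14
isub       : 34

34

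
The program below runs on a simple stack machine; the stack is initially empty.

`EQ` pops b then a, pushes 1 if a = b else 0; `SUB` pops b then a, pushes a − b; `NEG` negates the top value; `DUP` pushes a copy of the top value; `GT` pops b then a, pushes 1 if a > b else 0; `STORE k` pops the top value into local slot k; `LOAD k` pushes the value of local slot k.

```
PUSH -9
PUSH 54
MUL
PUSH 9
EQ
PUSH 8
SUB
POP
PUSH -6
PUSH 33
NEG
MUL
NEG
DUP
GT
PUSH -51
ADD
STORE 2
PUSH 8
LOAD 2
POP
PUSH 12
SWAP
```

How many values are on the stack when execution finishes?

PUSH -9   -9
PUSH 54   -9 54
MUL       -486
PUSH 9    -486 9
EQ        0
PUSH 8    0 8
SUB       -8
POP       (empty)
PUSH -6   -6
PUSH 33   -6 33
NEG       -6 -33
MUL       198
NEG       -198
DUP       -198 -198
GT        0
PUSH -51  0 -51
ADD       -51
STORE 2   (empty)
PUSH 8    8
LOAD 2    8 -51
POP       8
PUSH 12   8 12
SWAP      12 8

2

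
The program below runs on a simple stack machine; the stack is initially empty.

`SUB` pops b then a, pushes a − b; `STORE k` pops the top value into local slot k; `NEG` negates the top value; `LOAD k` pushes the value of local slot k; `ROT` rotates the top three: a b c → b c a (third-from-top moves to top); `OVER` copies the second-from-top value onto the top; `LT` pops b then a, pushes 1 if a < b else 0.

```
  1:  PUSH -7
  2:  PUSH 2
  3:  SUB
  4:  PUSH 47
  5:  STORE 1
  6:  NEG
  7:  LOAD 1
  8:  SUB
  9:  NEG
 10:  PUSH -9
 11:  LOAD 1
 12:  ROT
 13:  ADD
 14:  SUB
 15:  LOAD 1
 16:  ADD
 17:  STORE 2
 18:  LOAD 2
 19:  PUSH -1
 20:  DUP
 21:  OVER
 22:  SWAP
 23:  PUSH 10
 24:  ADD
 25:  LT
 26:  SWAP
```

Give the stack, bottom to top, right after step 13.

[-9, 85]

PUSH -7 → [-7]
PUSH 2  → [-7, 2]
SUB     → [-9]
PUSH 47 → [-9, 47]
STORE 1 → [-9]
NEG     → [9]
LOAD 1  → [9, 47]
SUB     → [-38]
NEG     → [38]
PUSH -9 → [38, -9]
LOAD 1  → [38, -9, 47]
ROT     → [-9, 47, 38]
ADD     → [-9, 85]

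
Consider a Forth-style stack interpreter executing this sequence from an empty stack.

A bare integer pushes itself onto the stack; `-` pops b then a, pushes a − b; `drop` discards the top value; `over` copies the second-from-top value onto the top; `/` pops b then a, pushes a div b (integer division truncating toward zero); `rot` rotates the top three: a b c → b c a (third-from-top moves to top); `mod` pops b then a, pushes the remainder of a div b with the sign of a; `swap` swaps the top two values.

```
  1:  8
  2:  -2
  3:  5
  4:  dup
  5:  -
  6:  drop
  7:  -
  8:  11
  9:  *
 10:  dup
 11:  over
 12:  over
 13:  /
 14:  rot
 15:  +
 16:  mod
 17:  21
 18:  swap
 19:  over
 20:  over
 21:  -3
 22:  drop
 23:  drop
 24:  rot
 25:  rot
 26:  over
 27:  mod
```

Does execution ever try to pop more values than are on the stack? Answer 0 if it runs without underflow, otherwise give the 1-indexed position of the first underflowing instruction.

8     8
-2    8 -2
5     8 -2 5
dup   8 -2 5 5
-     8 -2 0
drop  8 -2
-     10
11    10 11
*     110
dup   110 110
over  110 110 110
over  110 110 110 110
/     110 110 1
rot   110 1 110
+     110 111
mod   110
21    110 21
swap  21 110
over  21 110 21
over  21 110 21 110
-3    21 110 21 110 -3
drop  21 110 21 110
drop  21 110 21
rot   110 21 21
rot   21 21 110
over  21 21 110 21
mod   21 21 5

0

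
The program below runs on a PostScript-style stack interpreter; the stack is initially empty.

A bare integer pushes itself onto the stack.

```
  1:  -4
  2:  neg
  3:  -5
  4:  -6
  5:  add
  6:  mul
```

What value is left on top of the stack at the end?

-4   [-4]
neg  [4]
-5   [4, -5]
-6   [4, -5, -6]
add  [4, -11]
mul  [-44]

-44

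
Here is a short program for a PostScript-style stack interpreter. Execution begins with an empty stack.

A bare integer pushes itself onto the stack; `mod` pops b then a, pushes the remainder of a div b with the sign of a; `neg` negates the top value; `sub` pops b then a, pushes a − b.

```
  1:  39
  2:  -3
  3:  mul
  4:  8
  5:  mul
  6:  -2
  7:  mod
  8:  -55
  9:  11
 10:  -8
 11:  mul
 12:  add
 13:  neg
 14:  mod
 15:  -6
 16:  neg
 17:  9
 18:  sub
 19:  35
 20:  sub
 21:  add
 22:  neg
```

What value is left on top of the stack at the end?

39  → 39
-3  → 39 -3
mul → -117
8   → -117 8
mul → -936
-2  → -936 -2
mod → 0
-55 → 0 -55
11  → 0 -55 11
-8  → 0 -55 11 -8
mul → 0 -55 -88
add → 0 -143
neg → 0 143
mod → 0
-6  → 0 -6
neg → 0 6
9   → 0 6 9
sub → 0 -3
35  → 0 -3 35
sub → 0 -38
add → -38
neg → 38

38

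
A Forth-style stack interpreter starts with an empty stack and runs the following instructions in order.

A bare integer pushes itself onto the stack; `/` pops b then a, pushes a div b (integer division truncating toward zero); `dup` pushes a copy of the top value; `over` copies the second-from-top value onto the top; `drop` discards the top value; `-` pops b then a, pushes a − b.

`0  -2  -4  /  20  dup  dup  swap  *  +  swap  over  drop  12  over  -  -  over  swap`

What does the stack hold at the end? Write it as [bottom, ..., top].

0     [0]
-2    [0, -2]
-4    [0, -2, -4]
/     [0, 0]
20    [0, 0, 20]
dup   [0, 0, 20, 20]
dup   [0, 0, 20, 20, 20]
swap  [0, 0, 20, 20, 20]
*     [0, 0, 20, 400]
+     [0, 0, 420]
swap  [0, 420, 0]
over  [0, 420, 0, 420]
drop  [0, 420, 0]
12    [0, 420, 0, 12]
over  [0, 420, 0, 12, 0]
-     [0, 420, 0, 12]
-     [0, 420, -12]
over  [0, 420, -12, 420]
swap  [0, 420, 420, -12]

[0, 420, 420, -12]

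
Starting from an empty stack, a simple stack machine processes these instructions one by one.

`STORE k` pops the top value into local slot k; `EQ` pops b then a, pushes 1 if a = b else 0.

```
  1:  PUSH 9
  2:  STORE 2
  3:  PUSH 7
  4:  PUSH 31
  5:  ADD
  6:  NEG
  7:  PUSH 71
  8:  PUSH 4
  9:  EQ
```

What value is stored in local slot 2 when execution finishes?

9

PUSH 9  -> 9
STORE 2 -> (empty)
PUSH 7  -> 7
PUSH 31 -> 7 31
ADD     -> 38
NEG     -> -38
PUSH 71 -> -38 71
PUSH 4  -> -38 71 4
EQ      -> -38 0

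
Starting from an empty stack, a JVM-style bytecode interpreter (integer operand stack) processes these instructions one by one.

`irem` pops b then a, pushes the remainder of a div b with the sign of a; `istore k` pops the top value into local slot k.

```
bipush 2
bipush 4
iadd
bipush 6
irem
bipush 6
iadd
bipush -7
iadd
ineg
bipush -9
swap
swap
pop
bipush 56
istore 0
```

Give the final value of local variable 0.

56

bipush 2   [2]
bipush 4   [2, 4]
iadd       [6]
bipush 6   [6, 6]
irem       [0]
bipush 6   [0, 6]
iadd       [6]
bipush -7  [6, -7]
iadd       [-1]
ineg       [1]
bipush -9  [1, -9]
swap       [-9, 1]
swap       [1, -9]
pop        [1]
bipush 56  [1, 56]
istore 0   [1]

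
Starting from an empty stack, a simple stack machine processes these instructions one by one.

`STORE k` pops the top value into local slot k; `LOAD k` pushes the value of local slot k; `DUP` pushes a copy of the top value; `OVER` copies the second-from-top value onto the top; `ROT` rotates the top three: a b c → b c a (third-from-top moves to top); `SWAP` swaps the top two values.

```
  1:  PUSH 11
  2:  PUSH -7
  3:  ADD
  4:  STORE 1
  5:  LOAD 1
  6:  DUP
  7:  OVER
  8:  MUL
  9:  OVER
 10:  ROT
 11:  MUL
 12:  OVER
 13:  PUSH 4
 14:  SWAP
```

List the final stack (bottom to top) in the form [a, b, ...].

PUSH 11  [11]
PUSH -7  [11, -7]
ADD      [4]
STORE 1  []
LOAD 1   [4]
DUP      [4, 4]
OVER     [4, 4, 4]
MUL      [4, 16]
OVER     [4, 16, 4]
ROT      [16, 4, 4]
MUL      [16, 16]
OVER     [16, 16, 16]
PUSH 4   [16, 16, 16, 4]
SWAP     [16, 16, 4, 16]

[16, 16, 4, 16]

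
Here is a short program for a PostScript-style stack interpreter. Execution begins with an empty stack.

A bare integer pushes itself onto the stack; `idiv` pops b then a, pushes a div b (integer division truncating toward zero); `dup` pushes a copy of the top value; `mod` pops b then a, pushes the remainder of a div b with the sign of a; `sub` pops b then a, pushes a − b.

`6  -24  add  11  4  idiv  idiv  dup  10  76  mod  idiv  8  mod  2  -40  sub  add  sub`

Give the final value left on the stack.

6    -> [6]
-24  -> [6, -24]
add  -> [-18]
11   -> [-18, 11]
4    -> [-18, 11, 4]
idiv -> [-18, 2]
idiv -> [-9]
dup  -> [-9, -9]
10   -> [-9, -9, 10]
76   -> [-9, -9, 10, 76]
mod  -> [-9, -9, 10]
idiv -> [-9, 0]
8    -> [-9, 0, 8]
mod  -> [-9, 0]
2    -> [-9, 0, 2]
-40  -> [-9, 0, 2, -40]
sub  -> [-9, 0, 42]
add  -> [-9, 42]
sub  -> [-51]

-51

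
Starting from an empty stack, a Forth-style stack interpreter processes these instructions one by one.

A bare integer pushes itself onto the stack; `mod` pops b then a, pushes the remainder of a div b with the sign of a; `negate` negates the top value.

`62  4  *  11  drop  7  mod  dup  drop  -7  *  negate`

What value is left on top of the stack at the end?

21

62     → 62
4      → 62 4
*      → 248
11     → 248 11
drop   → 248
7      → 248 7
mod    → 3
dup    → 3 3
drop   → 3
-7     → 3 -7
*      → -21
negate → 21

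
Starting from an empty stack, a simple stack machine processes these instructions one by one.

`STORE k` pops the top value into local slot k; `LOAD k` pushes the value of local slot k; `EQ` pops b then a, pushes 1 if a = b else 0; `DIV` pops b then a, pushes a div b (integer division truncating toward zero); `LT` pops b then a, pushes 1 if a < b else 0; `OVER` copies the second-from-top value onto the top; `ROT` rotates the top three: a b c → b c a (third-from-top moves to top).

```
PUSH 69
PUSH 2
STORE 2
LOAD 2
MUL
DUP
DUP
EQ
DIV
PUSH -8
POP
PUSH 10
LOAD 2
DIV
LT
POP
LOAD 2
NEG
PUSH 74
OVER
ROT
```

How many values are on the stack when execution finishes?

3

PUSH 69 → [69]
PUSH 2  → [69, 2]
STORE 2 → [69]
LOAD 2  → [69, 2]
MUL     → [138]
DUP     → [138, 138]
DUP     → [138, 138, 138]
EQ      → [138, 1]
DIV     → [138]
PUSH -8 → [138, -8]
POP     → [138]
PUSH 10 → [138, 10]
LOAD 2  → [138, 10, 2]
DIV     → [138, 5]
LT      → [0]
POP     → []
LOAD 2  → [2]
NEG     → [-2]
PUSH 74 → [-2, 74]
OVER    → [-2, 74, -2]
ROT     → [74, -2, -2]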